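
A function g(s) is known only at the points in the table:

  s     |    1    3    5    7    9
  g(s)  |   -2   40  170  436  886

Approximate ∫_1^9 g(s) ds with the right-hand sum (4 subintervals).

3064

Δs = 2.
Sum = 2·[40 + 170 + 436 + 886] = 3064.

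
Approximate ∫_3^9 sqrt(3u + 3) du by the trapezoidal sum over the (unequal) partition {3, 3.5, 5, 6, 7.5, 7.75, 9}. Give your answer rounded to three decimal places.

Subinterval widths: 0.5, 1.5, 1, 1.5, 0.25, 1.25.
f(3) ≈ 3.464, f(3.5) ≈ 3.674, f(5) ≈ 4.243, f(6) ≈ 4.583, f(7.5) ≈ 5.050, f(7.75) ≈ 5.123, f(9) ≈ 5.477.
On each subinterval the trapezoid contributes (Δu_i/2)·[f(u_{i-1}) + f(u_i)].
Sum ≈ 27.256.

27.256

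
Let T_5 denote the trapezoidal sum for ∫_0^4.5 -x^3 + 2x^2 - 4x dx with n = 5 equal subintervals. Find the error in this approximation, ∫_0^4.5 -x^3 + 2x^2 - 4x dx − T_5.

Exact integral: ∫_0^4.5 f(x) dx = -82.265625.
T_5 = -85.15125.
Error = -82.265625 − (-85.15125) = 2.885625.

2.885625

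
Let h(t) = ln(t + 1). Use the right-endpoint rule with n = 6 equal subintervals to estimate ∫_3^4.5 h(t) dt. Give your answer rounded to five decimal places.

2.37039

Δt = (4.5 − 3)/6 = 0.25.
Right endpoints: 3.25, 3.5, 3.75, 4, 4.25, 4.5.
h(3.25) ≈ 1.44692, h(3.5) ≈ 1.50408, h(3.75) ≈ 1.55814, h(4) ≈ 1.60944, h(4.25) ≈ 1.65823, h(4.5) ≈ 1.70475.
Sum = Δt · [h(3.25) + h(3.5) + h(3.75) + ...].
Sum ≈ 2.37039.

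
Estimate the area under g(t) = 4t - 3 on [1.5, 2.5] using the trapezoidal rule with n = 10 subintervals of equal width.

Δt = (2.5 − 1.5)/10 = 0.1.
g(1.5) = 3, g(1.6) = 3.4, g(1.7) = 3.8, g(1.8) = 4.2, g(1.9) = 4.6, g(2) = 5, g(2.1) = 5.4, g(2.2) = 5.8, g(2.3) = 6.2, g(2.4) = 6.6, g(2.5) = 7.
T_10 = (Δt/2)·[g(t_0) + 2g(t_1) + ... + 2g(t_{9}) + g(t_10)].
Sum = 5.

5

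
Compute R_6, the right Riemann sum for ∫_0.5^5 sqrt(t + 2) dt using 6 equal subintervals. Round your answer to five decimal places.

10.10489

Δt = (5 − 0.5)/6 = 0.75.
Right endpoints: 1.25, 2, 2.75, 3.5, 4.25, 5.
f(1.25) ≈ 1.80278, f(2) ≈ 2.00000, f(2.75) ≈ 2.17945, f(3.5) ≈ 2.34521, f(4.25) ≈ 2.50000, f(5) ≈ 2.64575.
Sum = Δt · [f(1.25) + f(2) + f(2.75) + ...].
Sum ≈ 10.10489.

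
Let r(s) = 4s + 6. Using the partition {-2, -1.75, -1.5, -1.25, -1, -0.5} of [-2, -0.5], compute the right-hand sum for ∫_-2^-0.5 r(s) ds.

Subinterval widths: 0.25, 0.25, 0.25, 0.25, 0.5.
Right endpoints: -1.75, -1.5, -1.25, -1, -0.5.
r(-1.75) = -1, r(-1.5) = 0, r(-1.25) = 1, r(-1) = 2, r(-0.5) = 4.
Sum = Σ Δs_i · r(s_i).
Sum = 2.5.

2.5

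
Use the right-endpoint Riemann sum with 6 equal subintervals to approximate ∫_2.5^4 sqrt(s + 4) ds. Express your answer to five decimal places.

Δs = (4 − 2.5)/6 = 0.25.
Right endpoints: 2.75, 3, 3.25, 3.5, 3.75, 4.
f(2.75) ≈ 2.59808, f(3) ≈ 2.64575, f(3.25) ≈ 2.69258, f(3.5) ≈ 2.73861, f(3.75) ≈ 2.78388, f(4) ≈ 2.82843.
Sum = Δs · [f(2.75) + f(3) + f(3.25) + ...].
Sum ≈ 4.07183.

4.07183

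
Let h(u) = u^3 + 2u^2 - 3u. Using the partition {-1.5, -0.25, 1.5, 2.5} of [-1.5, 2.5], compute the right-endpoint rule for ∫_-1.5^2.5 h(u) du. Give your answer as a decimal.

Subinterval widths: 1.25, 1.75, 1.
Right endpoints: -0.25, 1.5, 2.5.
h(-0.25) = 0.859375, h(1.5) = 3.375, h(2.5) = 20.625.
Sum = Σ Δu_i · h(u_i).
Sum = 27.60546875.

27.60546875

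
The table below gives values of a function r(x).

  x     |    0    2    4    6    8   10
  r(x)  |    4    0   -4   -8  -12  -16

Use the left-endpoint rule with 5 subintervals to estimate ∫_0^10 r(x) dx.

Δx = 2.
Sum = 2·[4 + 0 + (-4) + (-8) + (-12)] = -40.

-40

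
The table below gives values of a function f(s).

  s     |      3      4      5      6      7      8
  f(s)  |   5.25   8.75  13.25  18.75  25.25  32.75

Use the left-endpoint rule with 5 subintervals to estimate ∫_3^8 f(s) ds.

71.25

Δs = 1.
Sum = 1·[5.25 + 8.75 + 13.25 + 18.75 + 25.25] = 71.25.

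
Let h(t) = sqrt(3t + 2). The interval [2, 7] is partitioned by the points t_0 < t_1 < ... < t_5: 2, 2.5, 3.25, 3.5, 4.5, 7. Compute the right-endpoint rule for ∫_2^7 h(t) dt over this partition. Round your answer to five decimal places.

20.92244

Subinterval widths: 0.5, 0.75, 0.25, 1, 2.5.
Right endpoints: 2.5, 3.25, 3.5, 4.5, 7.
h(2.5) ≈ 3.08221, h(3.25) ≈ 3.42783, h(3.5) ≈ 3.53553, h(4.5) ≈ 3.93700, h(7) ≈ 4.79583.
Sum = Σ Δt_i · h(t_i).
Sum ≈ 20.92244.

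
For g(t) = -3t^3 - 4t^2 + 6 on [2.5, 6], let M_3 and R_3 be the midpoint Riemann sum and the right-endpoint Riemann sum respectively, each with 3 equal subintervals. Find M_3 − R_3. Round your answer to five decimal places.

M_3 ≈ -1172.0969329.
R_3 ≈ -1642.4884259.
M_3 − R_3 ≈ 470.39149.

470.39149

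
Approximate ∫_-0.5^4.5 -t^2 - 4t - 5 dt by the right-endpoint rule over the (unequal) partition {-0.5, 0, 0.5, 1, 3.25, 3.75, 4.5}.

Subinterval widths: 0.5, 0.5, 0.5, 2.25, 0.5, 0.75.
Right endpoints: 0, 0.5, 1, 3.25, 3.75, 4.5.
f(0) = -5, f(0.5) = -7.25, f(1) = -10, f(3.25) = -28.5625, f(3.75) = -34.0625, f(4.5) = -43.25.
Sum = Σ Δt_i · f(t_i).
Sum = -124.859375.

-124.859375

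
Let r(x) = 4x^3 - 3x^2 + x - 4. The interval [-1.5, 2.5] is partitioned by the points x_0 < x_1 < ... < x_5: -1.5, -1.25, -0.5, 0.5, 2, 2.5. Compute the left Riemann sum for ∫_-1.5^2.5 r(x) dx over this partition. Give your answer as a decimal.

-22.125

Subinterval widths: 0.25, 0.75, 1, 1.5, 0.5.
Left endpoints: -1.5, -1.25, -0.5, 0.5, 2.
r(-1.5) = -25.75, r(-1.25) = -17.75, r(-0.5) = -5.75, r(0.5) = -3.75, r(2) = 18.
Sum = Σ Δx_i · r(x_i).
Sum = -22.125.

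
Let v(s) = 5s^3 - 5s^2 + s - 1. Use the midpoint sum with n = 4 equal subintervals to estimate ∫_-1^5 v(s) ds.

547.875

Δs = (5 − (-1))/4 = 1.5.
Midpoints: -0.25, 1.25, 2.75, 4.25.
v(-0.25) = -1.640625, v(1.25) = 2.203125, v(2.75) = 67.921875, v(4.25) = 296.765625.
Sum = Δs · [v(-0.25) + v(1.25) + v(2.75) + v(4.25)].
Sum = 547.875.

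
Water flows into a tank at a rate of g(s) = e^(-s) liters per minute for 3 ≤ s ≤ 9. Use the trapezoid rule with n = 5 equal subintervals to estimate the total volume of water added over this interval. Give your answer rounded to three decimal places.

Δs = (9 − 3)/5 = 1.2.
g(3) ≈ 0.050, g(4.2) ≈ 0.015, g(5.4) ≈ 0.005, g(6.6) ≈ 0.001, g(7.8) ≈ 0.000, g(9) ≈ 0.000.
T_5 = (Δs/2)·[g(s_0) + 2g(s_1) + ... + 2g(s_{4}) + g(s_5)].
Sum ≈ 0.055.

0.055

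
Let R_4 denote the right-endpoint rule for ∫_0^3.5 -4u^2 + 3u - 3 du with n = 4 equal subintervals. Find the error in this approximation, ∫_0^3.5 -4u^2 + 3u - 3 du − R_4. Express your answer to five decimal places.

Exact integral: ∫_0^3.5 f(u) du ≈ -49.2916667.
R_4 = -67.921875.
Error ≈ -49.2916667 − (-67.921875) ≈ 18.63021.

18.63021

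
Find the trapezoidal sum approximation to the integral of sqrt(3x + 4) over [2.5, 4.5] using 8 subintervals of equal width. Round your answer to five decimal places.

7.60164

Δx = (4.5 − 2.5)/8 = 0.25.
f(2.5) ≈ 3.39116, f(2.75) ≈ 3.50000, f(3) ≈ 3.60555, f(3.25) ≈ 3.70810, f(3.5) ≈ 3.80789, f(3.75) ≈ 3.90512, f(4) ≈ 4.00000, f(4.25) ≈ 4.09268, f(4.5) ≈ 4.18330.
T_8 = (Δx/2)·[f(x_0) + 2f(x_1) + ... + 2f(x_{7}) + f(x_8)].
Sum ≈ 7.60164.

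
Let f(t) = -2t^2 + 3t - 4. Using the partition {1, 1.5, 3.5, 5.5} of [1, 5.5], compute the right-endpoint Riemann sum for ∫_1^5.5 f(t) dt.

Subinterval widths: 0.5, 2, 2.
Right endpoints: 1.5, 3.5, 5.5.
f(1.5) = -4, f(3.5) = -18, f(5.5) = -48.
Sum = Σ Δt_i · f(t_i).
Sum = -134.

-134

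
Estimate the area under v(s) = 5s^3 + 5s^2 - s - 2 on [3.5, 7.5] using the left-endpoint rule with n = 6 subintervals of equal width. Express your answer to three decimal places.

Δs = (7.5 − 3.5)/6 = 2/3.
Left endpoints: 3.5, 25/6, 29/6, 5.5, 37/6, 41/6.
v(3.5) = 270.125, v(25/6) = 95543/216, v(29/6) = 145699/216, v(5.5) = 975.625, v(37/6) = 292571/216, v(41/6) = 393127/216.
Sum = Δs · [v(3.5) + v(25/6) + v(29/6) + ...].
Sum ≈ 3691.426.

3691.426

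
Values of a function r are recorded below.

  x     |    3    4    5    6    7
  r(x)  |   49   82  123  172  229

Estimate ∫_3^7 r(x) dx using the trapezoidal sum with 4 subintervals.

516

Δx = 1.
T_4 = (1/2)·[49 + 2·82 + 2·123 + 2·172 + 229] = 516.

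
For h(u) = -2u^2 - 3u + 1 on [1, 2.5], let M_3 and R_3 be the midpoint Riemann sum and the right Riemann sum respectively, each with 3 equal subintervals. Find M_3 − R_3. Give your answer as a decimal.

M_3 = -16.0625.
R_3 = -20.
M_3 − R_3 = 3.9375.

3.9375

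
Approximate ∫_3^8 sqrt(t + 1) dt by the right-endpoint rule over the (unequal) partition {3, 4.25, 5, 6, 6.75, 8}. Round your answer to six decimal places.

Subinterval widths: 1.25, 0.75, 1, 0.75, 1.25.
Right endpoints: 4.25, 5, 6, 6.75, 8.
f(4.25) ≈ 2.291288, f(5) ≈ 2.449490, f(6) ≈ 2.645751, f(6.75) ≈ 2.783882, f(8) ≈ 3.000000.
Sum = Σ Δt_i · f(t_i).
Sum ≈ 13.184890.

13.184890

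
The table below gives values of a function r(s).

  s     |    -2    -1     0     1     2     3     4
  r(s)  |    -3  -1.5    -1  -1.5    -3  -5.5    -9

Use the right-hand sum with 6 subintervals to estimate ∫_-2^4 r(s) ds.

Δs = 1.
Sum = 1·[(-1.5) + (-1) + (-1.5) + (-3) + (-5.5) + (-9)] = -21.5.

-21.5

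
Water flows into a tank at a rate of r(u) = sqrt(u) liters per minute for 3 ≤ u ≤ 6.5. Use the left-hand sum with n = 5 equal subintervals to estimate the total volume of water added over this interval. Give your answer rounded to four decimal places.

7.2939

Δu = (6.5 − 3)/5 = 0.7.
Left endpoints: 3, 3.7, 4.4, 5.1, 5.8.
r(3) ≈ 1.7321, r(3.7) ≈ 1.9235, r(4.4) ≈ 2.0976, r(5.1) ≈ 2.2583, r(5.8) ≈ 2.4083.
Sum = Δu · [r(3) + r(3.7) + r(4.4) + r(5.1) + r(5.8)].
Sum ≈ 7.2939.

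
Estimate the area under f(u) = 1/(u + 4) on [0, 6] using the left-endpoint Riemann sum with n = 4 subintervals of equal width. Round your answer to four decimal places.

Δu = (6 − 0)/4 = 1.5.
Left endpoints: 0, 1.5, 3, 4.5.
f(0) = 0.25, f(1.5) = 2/11, f(3) = 1/7, f(4.5) = 2/17.
Sum = Δu · [f(0) + f(1.5) + f(3) + f(4.5)].
Sum ≈ 1.0385.

1.0385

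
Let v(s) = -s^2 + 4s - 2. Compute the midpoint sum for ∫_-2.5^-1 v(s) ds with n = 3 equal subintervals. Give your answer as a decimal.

Δs = (-1 − (-2.5))/3 = 0.5.
Midpoints: -2.25, -1.75, -1.25.
v(-2.25) = -16.0625, v(-1.75) = -12.0625, v(-1.25) = -8.5625.
Sum = Δs · [v(-2.25) + v(-1.75) + v(-1.25)].
Sum = -18.34375.

-18.34375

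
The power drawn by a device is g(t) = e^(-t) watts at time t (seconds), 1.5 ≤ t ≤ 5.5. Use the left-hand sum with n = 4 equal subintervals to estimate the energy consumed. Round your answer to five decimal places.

0.34652

Δt = (5.5 − 1.5)/4 = 1.
Left endpoints: 1.5, 2.5, 3.5, 4.5.
g(1.5) ≈ 0.22313, g(2.5) ≈ 0.08208, g(3.5) ≈ 0.03020, g(4.5) ≈ 0.01111.
Sum = Δt · [g(1.5) + g(2.5) + g(3.5) + g(4.5)].
Sum ≈ 0.34652.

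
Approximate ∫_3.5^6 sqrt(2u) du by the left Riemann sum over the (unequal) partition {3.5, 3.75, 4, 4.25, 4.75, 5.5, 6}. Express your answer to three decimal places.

Subinterval widths: 0.25, 0.25, 0.25, 0.5, 0.75, 0.5.
Left endpoints: 3.5, 3.75, 4, 4.25, 4.75, 5.5.
f(3.5) ≈ 2.646, f(3.75) ≈ 2.739, f(4) ≈ 2.828, f(4.25) ≈ 2.915, f(4.75) ≈ 3.082, f(5.5) ≈ 3.317.
Sum = Σ Δu_i · f(u_i).
Sum ≈ 7.481.

7.481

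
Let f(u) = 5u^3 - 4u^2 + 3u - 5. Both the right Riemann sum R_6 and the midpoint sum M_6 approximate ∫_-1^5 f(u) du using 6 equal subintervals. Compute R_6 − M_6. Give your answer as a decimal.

315

R_6 = 920.
M_6 = 605.
R_6 − M_6 = 315.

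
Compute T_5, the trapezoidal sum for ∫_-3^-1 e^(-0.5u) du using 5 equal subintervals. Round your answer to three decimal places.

5.685

Δu = (-1 − (-3))/5 = 0.4.
f(-3) ≈ 4.482, f(-2.6) ≈ 3.669, f(-2.2) ≈ 3.004, f(-1.8) ≈ 2.460, f(-1.4) ≈ 2.014, f(-1) ≈ 1.649.
T_5 = (Δu/2)·[f(u_0) + 2f(u_1) + ... + 2f(u_{4}) + f(u_5)].
Sum ≈ 5.685.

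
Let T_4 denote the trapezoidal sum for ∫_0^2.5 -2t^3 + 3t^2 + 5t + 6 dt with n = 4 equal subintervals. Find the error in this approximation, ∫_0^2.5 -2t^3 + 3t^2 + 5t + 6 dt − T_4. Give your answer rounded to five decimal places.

0.73242

Exact integral: ∫_0^2.5 f(t) dt = 26.71875.
T_4 ≈ 25.9863281.
Error ≈ 26.71875 − 25.9863281 ≈ 0.73242.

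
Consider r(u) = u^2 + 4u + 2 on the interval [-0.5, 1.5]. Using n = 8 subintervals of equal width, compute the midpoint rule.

9.15625

Δu = (1.5 − (-0.5))/8 = 0.25.
Midpoints: -0.375, -0.125, 0.125, 0.375, 0.625, 0.875, 1.125, 1.375.
r(-0.375) = 0.640625, r(-0.125) = 1.515625, r(0.125) = 2.515625, r(0.375) = 3.640625, r(0.625) = 4.890625, r(0.875) = 6.265625, r(1.125) = 7.765625, r(1.375) = 9.390625.
Sum = Δu · [r(-0.375) + r(-0.125) + r(0.125) + ...].
Sum = 9.15625.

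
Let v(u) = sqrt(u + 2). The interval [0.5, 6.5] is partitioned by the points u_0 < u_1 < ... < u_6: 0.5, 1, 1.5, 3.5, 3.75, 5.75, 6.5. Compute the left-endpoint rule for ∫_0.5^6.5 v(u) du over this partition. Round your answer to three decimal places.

12.868

Subinterval widths: 0.5, 0.5, 2, 0.25, 2, 0.75.
Left endpoints: 0.5, 1, 1.5, 3.5, 3.75, 5.75.
v(0.5) ≈ 1.581, v(1) ≈ 1.732, v(1.5) ≈ 1.871, v(3.5) ≈ 2.345, v(3.75) ≈ 2.398, v(5.75) ≈ 2.784.
Sum = Σ Δu_i · v(u_i).
Sum ≈ 12.868.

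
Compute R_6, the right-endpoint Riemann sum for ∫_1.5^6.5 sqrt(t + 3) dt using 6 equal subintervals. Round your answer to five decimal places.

13.55281

Δt = (6.5 − 1.5)/6 = 5/6.
Right endpoints: 7/3, 19/6, 4, 29/6, 17/3, 6.5.
f(7/3) ≈ 2.30940, f(19/6) ≈ 2.48328, f(4) ≈ 2.64575, f(29/6) ≈ 2.79881, f(17/3) ≈ 2.94392, f(6.5) ≈ 3.08221.
Sum = Δt · [f(7/3) + f(19/6) + f(4) + ...].
Sum ≈ 13.55281.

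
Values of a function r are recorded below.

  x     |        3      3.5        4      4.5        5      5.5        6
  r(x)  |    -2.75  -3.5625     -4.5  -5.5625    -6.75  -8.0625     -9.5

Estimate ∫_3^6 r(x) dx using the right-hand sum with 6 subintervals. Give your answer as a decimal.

-18.96875

Δx = 0.5.
Sum = 0.5·[(-3.5625) + (-4.5) + (-5.5625) + (-6.75) + (-8.0625) + (-9.5)] = -18.96875.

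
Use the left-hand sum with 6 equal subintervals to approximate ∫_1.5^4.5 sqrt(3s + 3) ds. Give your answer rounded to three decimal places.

Δs = (4.5 − 1.5)/6 = 0.5.
Left endpoints: 1.5, 2, 2.5, 3, 3.5, 4.
f(1.5) ≈ 2.739, f(2) ≈ 3.000, f(2.5) ≈ 3.240, f(3) ≈ 3.464, f(3.5) ≈ 3.674, f(4) ≈ 3.873.
Sum = Δs · [f(1.5) + f(2) + f(2.5) + ...].
Sum ≈ 9.995.

9.995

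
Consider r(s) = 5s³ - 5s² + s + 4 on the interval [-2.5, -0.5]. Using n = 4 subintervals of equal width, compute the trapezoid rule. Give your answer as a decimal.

Δs = (-0.5 − (-2.5))/4 = 0.5.
r(-2.5) = -107.875, r(-2) = -58, r(-1.5) = -25.625, r(-1) = -7, r(-0.5) = 1.625.
T_4 = (Δs/2)·[r(s_0) + 2r(s_1) + 2r(s_2) + 2r(s_3) + r(s_4)].
Sum = -71.875.

-71.875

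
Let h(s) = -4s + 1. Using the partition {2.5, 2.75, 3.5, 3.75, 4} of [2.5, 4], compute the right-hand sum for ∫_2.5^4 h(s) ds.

-19.5

Subinterval widths: 0.25, 0.75, 0.25, 0.25.
Right endpoints: 2.75, 3.5, 3.75, 4.
h(2.75) = -10, h(3.5) = -13, h(3.75) = -14, h(4) = -15.
Sum = Σ Δs_i · h(s_i).
Sum = -19.5.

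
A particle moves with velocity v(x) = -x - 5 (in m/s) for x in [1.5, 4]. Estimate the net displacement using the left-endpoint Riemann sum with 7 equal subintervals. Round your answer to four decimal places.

-18.9286

Δx = (4 − 1.5)/7 = 5/14.
Left endpoints: 1.5, 13/7, 31/14, 18/7, 41/14, 23/7, 51/14.
v(1.5) = -6.5, v(13/7) = -48/7, v(31/14) = -101/14, v(18/7) = -53/7, v(41/14) = -111/14, v(23/7) = -58/7, v(51/14) = -121/14.
Sum = Δx · [v(1.5) + v(13/7) + v(31/14) + ...].
Sum ≈ -18.9286.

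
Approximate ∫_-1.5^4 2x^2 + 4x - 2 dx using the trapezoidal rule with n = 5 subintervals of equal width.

Δx = (4 − (-1.5))/5 = 1.1.
f(-1.5) = -3.5, f(-0.4) = -3.28, f(0.7) = 1.78, f(1.8) = 11.68, f(2.9) = 26.42, f(4) = 46.
T_5 = (Δx/2)·[f(x_0) + 2f(x_1) + ... + 2f(x_{4}) + f(x_5)].
Sum = 63.635.

63.635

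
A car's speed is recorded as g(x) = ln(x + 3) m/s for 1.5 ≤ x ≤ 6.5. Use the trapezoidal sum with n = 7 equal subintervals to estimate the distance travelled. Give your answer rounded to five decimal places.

9.61396

Δx = (6.5 − 1.5)/7 = 5/7.
g(1.5) ≈ 1.50408, g(31/14) ≈ 1.65140, g(41/14) ≈ 1.77978, g(51/14) ≈ 1.89354, g(61/14) ≈ 1.99567, g(71/14) ≈ 2.08833, g(81/14) ≈ 2.17313, g(6.5) ≈ 2.25129.
T_7 = (Δx/2)·[g(x_0) + 2g(x_1) + ... + 2g(x_{6}) + g(x_7)].
Sum ≈ 9.61396.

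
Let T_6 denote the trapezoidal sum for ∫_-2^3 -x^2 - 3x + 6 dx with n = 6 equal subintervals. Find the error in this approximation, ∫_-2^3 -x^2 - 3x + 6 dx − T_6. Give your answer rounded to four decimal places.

0.5787

Exact integral: ∫_-2^3 f(x) dx ≈ 10.833333.
T_6 ≈ 10.254630.
Error ≈ 10.833333 − 10.254630 ≈ 0.5787.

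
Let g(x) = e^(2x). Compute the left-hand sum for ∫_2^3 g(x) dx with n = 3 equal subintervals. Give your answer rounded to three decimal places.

122.689

Δx = (3 − 2)/3 = 1/3.
Left endpoints: 2, 7/3, 8/3.
g(2) ≈ 54.598, g(7/3) ≈ 106.343, g(8/3) ≈ 207.127.
Sum = Δx · [g(2) + g(7/3) + g(8/3)].
Sum ≈ 122.689.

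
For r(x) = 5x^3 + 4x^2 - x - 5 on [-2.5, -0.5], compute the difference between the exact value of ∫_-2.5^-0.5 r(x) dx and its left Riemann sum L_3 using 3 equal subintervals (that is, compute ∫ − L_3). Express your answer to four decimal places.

19.9074

Exact integral: ∫_-2.5^-0.5 r(x) dx ≈ -35.083333.
L_3 ≈ -54.990741.
Error ≈ -35.083333 − (-54.990741) ≈ 19.9074.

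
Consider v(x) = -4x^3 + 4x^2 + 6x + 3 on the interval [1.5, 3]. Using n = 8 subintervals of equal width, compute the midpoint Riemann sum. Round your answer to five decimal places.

-19.58643

Δx = (3 − 1.5)/8 = 0.1875.
Midpoints: 1.59375, 1.78125, 1.96875, 2.15625, 2.34375, 2.53125, 2.71875, 2.90625.
v(1.59375) = 53493/8192, v(1.78125) = 30903/8192, v(1.96875) = -1695/8192, v(2.15625) = -45597/8192, v(2.34375) = -102099/8192, v(2.53125) = -172497/8192, v(2.71875) = -258087/8192, v(2.90625) = -360165/8192.
Sum = Δx · [v(1.59375) + v(1.78125) + v(1.96875) + ...].
Sum ≈ -19.58643.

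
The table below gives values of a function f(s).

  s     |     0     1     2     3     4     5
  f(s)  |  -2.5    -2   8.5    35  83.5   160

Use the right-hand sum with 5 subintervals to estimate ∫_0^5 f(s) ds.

Δs = 1.
Sum = 1·[(-2) + 8.5 + 35 + 83.5 + 160] = 285.

285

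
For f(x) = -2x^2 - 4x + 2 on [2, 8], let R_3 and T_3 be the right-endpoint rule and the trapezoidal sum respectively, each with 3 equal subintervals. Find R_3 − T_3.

-144

R_3 = -596.
T_3 = -452.
R_3 − T_3 = -144.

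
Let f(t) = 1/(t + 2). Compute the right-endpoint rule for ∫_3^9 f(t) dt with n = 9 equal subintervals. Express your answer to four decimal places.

0.7533

Δt = (9 − 3)/9 = 2/3.
Right endpoints: 11/3, 13/3, 5, 17/3, 19/3, 7, 23/3, 25/3, 9.
f(11/3) = 3/17, f(13/3) = 3/19, f(5) = 1/7, f(17/3) = 3/23, f(19/3) = 0.12, f(7) = 1/9, f(23/3) = 3/29, f(25/3) = 3/31, f(9) = 1/11.
Sum = Δt · [f(11/3) + f(13/3) + f(5) + ...].
Sum ≈ 0.7533.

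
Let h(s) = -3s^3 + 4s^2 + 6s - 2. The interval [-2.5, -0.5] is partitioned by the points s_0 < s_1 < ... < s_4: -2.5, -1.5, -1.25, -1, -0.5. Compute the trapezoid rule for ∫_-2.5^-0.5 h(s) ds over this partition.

31.88671875

Subinterval widths: 1, 0.25, 0.25, 0.5.
h(-2.5) = 54.875, h(-1.5) = 8.125, h(-1.25) = 2.609375, h(-1) = -1, h(-0.5) = -3.625.
On each subinterval the trapezoid contributes (Δs_i/2)·[h(s_{i-1}) + h(s_i)].
Sum = 31.88671875.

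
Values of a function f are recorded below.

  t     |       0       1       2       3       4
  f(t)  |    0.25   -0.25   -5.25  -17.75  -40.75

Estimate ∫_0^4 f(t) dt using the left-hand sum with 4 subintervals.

-23

Δt = 1.
Sum = 1·[0.25 + (-0.25) + (-5.25) + (-17.75)] = -23.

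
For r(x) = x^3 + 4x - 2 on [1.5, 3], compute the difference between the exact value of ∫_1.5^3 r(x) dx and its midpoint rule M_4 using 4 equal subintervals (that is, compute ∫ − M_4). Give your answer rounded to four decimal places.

Exact integral: ∫_1.5^3 r(x) dx = 29.484375.
M_4 ≈ 29.365723.
Error ≈ 29.484375 − 29.365723 ≈ 0.1187.

0.1187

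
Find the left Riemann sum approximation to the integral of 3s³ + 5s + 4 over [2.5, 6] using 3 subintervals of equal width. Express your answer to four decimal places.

Δs = (6 − 2.5)/3 = 7/6.
Left endpoints: 2.5, 11/3, 29/6.
f(2.5) = 63.375, f(11/3) = 1532/9, f(29/6) = 26417/72.
Sum = Δs · [f(2.5) + f(11/3) + f(29/6)].
Sum ≈ 700.5833.

700.5833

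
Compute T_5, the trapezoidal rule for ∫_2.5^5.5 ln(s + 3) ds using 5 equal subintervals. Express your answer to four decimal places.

5.8125

Δs = (5.5 − 2.5)/5 = 0.6.
f(2.5) ≈ 1.7047, f(3.1) ≈ 1.8083, f(3.7) ≈ 1.9021, f(4.3) ≈ 1.9879, f(4.9) ≈ 2.0669, f(5.5) ≈ 2.1401.
T_5 = (Δs/2)·[f(s_0) + 2f(s_1) + ... + 2f(s_{4}) + f(s_5)].
Sum ≈ 5.8125.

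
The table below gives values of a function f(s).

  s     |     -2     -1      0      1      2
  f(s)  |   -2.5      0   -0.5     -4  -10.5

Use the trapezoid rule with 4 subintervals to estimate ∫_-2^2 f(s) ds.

-11

Δs = 1.
T_4 = (1/2)·[(-2.5) + 2·0 + 2·(-0.5) + 2·(-4) + (-10.5)] = -11.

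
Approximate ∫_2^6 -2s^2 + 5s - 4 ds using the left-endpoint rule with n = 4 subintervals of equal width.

-54

Δs = (6 − 2)/4 = 1.
Left endpoints: 2, 3, 4, 5.
f(2) = -2, f(3) = -7, f(4) = -16, f(5) = -29.
Sum = Δs · [f(2) + f(3) + f(4) + f(5)].
Sum = -54.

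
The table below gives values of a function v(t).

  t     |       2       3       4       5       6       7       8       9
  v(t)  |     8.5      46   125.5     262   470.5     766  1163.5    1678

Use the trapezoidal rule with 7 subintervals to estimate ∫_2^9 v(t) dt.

3676.75

Δt = 1.
T_7 = (1/2)·[8.5 + 2·46 + 2·125.5 + 2·262 + 2·470.5 + 2·766 + 2·1163.5 + 1678] = 3676.75.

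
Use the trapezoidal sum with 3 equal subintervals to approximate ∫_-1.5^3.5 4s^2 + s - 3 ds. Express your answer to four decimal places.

Δs = (3.5 − (-1.5))/3 = 5/3.
f(-1.5) = 4.5, f(1/6) = -49/18, f(11/6) = 221/18, f(3.5) = 49.5.
T_3 = (Δs/2)·[f(s_0) + 2f(s_1) + 2f(s_2) + f(s_3)].
Sum ≈ 60.9259.

60.9259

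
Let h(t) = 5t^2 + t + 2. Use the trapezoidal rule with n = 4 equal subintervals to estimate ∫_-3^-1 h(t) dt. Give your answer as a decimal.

43.75

Δt = (-1 − (-3))/4 = 0.5.
h(-3) = 44, h(-2.5) = 30.75, h(-2) = 20, h(-1.5) = 11.75, h(-1) = 6.
T_4 = (Δt/2)·[h(t_0) + 2h(t_1) + 2h(t_2) + 2h(t_3) + h(t_4)].
Sum = 43.75.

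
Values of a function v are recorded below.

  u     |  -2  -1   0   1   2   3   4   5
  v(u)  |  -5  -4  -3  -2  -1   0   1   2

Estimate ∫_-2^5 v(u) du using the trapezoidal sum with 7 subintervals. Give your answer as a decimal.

Δu = 1.
T_7 = (1/2)·[(-5) + 2·(-4) + 2·(-3) + 2·(-2) + 2·(-1) + 2·0 + 2·1 + 2] = -10.5.

-10.5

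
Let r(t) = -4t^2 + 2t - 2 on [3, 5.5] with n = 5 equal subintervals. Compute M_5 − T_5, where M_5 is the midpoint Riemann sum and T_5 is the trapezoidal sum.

0.625

M_5 = -169.375.
T_5 = -170.
M_5 − T_5 = 0.625.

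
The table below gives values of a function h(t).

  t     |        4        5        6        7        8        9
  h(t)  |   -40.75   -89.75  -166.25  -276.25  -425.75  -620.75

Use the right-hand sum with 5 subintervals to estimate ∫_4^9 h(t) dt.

Δt = 1.
Sum = 1·[(-89.75) + (-166.25) + (-276.25) + (-425.75) + (-620.75)] = -1578.75.

-1578.75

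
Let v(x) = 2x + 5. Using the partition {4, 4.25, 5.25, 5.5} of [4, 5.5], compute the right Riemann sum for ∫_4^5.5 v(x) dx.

22.875

Subinterval widths: 0.25, 1, 0.25.
Right endpoints: 4.25, 5.25, 5.5.
v(4.25) = 13.5, v(5.25) = 15.5, v(5.5) = 16.
Sum = Σ Δx_i · v(x_i).
Sum = 22.875.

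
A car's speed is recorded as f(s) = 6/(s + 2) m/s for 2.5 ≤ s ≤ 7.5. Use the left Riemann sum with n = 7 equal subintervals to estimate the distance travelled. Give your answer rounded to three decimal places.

4.744

Δs = (7.5 − 2.5)/7 = 5/7.
Left endpoints: 2.5, 45/14, 55/14, 65/14, 75/14, 85/14, 95/14.
f(2.5) = 4/3, f(45/14) = 84/73, f(55/14) = 84/83, f(65/14) = 28/31, f(75/14) = 84/103, f(85/14) = 84/113, f(95/14) = 28/41.
Sum = Δs · [f(2.5) + f(45/14) + f(55/14) + ...].
Sum ≈ 4.744.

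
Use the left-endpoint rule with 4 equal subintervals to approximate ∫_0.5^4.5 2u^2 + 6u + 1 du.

94

Δu = (4.5 − 0.5)/4 = 1.
Left endpoints: 0.5, 1.5, 2.5, 3.5.
f(0.5) = 4.5, f(1.5) = 14.5, f(2.5) = 28.5, f(3.5) = 46.5.
Sum = Δu · [f(0.5) + f(1.5) + f(2.5) + f(3.5)].
Sum = 94.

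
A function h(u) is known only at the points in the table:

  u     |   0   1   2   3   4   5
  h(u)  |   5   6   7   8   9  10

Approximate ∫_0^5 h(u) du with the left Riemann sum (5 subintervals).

35

Δu = 1.
Sum = 1·[5 + 6 + 7 + 8 + 9] = 35.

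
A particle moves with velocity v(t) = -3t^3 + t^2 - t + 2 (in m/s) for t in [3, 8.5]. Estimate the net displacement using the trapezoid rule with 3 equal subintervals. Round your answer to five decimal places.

-3835.57523

Δt = (8.5 − 3)/3 = 11/6.
v(3) = -73, v(29/6) = -7637/24, v(20/3) = -7642/9, v(8.5) = -1776.625.
T_3 = (Δt/2)·[v(t_0) + 2v(t_1) + 2v(t_2) + v(t_3)].
Sum ≈ -3835.57523.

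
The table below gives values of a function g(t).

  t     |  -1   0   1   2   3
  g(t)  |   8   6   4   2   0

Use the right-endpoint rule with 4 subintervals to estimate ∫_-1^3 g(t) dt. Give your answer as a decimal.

Δt = 1.
Sum = 1·[6 + 4 + 2 + 0] = 12.

12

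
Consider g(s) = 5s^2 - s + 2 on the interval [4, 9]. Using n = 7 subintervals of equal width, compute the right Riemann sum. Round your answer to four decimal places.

Δs = (9 − 4)/7 = 5/7.
Right endpoints: 33/7, 38/7, 43/7, 48/7, 53/7, 58/7, 9.
g(33/7) = 5312/49, g(38/7) = 7052/49, g(43/7) = 9042/49, g(48/7) = 11282/49, g(53/7) = 13772/49, g(58/7) = 16512/49, g(9) = 398.
Sum = Δs · [g(33/7) + g(38/7) + g(43/7) + ...].
Sum ≈ 1202.2449.

1202.2449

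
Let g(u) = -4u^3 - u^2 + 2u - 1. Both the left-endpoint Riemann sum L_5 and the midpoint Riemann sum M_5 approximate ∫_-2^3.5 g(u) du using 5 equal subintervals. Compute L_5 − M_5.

93.775

L_5 = -48.95.
M_5 = -142.725.
L_5 − M_5 = 93.775.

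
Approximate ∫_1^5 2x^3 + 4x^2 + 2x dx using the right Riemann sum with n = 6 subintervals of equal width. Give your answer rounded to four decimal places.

Δx = (5 − 1)/6 = 2/3.
Right endpoints: 5/3, 7/3, 3, 11/3, 13/3, 5.
f(5/3) = 640/27, f(7/3) = 1400/27, f(3) = 96, f(11/3) = 4312/27, f(13/3) = 6656/27, f(5) = 360.
Sum = Δx · [f(5/3) + f(7/3) + f(3) + ...].
Sum ≈ 625.1852.

625.1852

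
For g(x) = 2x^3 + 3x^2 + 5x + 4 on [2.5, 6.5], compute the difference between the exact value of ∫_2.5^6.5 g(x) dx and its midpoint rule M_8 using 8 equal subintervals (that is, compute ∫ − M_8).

2.5

Exact integral: ∫_2.5^6.5 g(x) dx = 1238.
M_8 = 1235.5.
Error = 1238 − 1235.5 = 2.5.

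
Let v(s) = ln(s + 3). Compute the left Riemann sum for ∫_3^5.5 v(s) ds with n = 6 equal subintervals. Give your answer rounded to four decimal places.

Δs = (5.5 − 3)/6 = 5/12.
Left endpoints: 3, 41/12, 23/6, 4.25, 14/3, 61/12.
v(3) ≈ 1.7918, v(41/12) ≈ 1.8589, v(23/6) ≈ 1.9218, v(4.25) ≈ 1.9810, v(14/3) ≈ 2.0369, v(61/12) ≈ 2.0898.
Sum = Δs · [v(3) + v(41/12) + v(23/6) + ...].
Sum ≈ 4.8667.

4.8667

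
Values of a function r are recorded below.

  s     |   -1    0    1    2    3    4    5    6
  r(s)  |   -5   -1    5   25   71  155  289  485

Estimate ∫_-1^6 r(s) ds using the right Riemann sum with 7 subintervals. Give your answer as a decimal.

Δs = 1.
Sum = 1·[(-1) + 5 + 25 + 71 + 155 + 289 + 485] = 1029.

1029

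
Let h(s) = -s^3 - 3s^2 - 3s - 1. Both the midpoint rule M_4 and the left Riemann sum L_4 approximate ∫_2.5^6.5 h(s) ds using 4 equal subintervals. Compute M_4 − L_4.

M_4 = -748.
L_4 = -575.
M_4 − L_4 = -173.

-173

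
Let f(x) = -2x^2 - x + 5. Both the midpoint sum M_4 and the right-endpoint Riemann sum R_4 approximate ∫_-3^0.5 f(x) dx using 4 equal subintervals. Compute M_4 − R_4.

-4.78515625

M_4 = 4.23828125.
R_4 = 9.0234375.
M_4 − R_4 = -4.78515625.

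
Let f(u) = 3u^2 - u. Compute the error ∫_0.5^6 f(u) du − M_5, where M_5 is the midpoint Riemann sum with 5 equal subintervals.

Exact integral: ∫_0.5^6 f(u) du = 198.
M_5 = 196.33625.
Error = 198 − 196.33625 = 1.66375.

1.66375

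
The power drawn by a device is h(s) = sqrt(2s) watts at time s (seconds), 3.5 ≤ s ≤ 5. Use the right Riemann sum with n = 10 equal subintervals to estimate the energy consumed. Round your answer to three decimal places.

Δs = (5 − 3.5)/10 = 0.15.
Right endpoints: 3.65, 3.8, 3.95, 4.1, 4.25, 4.4, 4.55, 4.7, 4.85, 5.
h(3.65) ≈ 2.702, h(3.8) ≈ 2.757, h(3.95) ≈ 2.811, h(4.1) ≈ 2.864, h(4.25) ≈ 2.915, h(4.4) ≈ 2.966, h(4.55) ≈ 3.017, h(4.7) ≈ 3.066, h(4.85) ≈ 3.114, h(5) ≈ 3.162.
Sum = Δs · [h(3.65) + h(3.8) + h(3.95) + ...].
Sum ≈ 4.406.

4.406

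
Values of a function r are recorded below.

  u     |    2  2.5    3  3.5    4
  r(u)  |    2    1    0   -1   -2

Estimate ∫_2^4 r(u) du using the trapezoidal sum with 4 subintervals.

0

Δu = 0.5.
T_4 = (0.5/2)·[2 + 2·1 + 2·0 + 2·(-1) + (-2)] = 0.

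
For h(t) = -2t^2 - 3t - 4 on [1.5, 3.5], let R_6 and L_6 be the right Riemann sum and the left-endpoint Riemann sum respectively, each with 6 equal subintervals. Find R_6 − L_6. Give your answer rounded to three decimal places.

R_6 ≈ -53.74074.
L_6 ≈ -45.07407.
R_6 − L_6 ≈ -8.667.

-8.667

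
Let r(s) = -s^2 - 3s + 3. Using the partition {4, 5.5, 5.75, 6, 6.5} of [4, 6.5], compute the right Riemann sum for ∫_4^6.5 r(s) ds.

Subinterval widths: 1.5, 0.25, 0.25, 0.5.
Right endpoints: 5.5, 5.75, 6, 6.5.
r(5.5) = -43.75, r(5.75) = -47.3125, r(6) = -51, r(6.5) = -58.75.
Sum = Σ Δs_i · r(s_i).
Sum = -119.578125.

-119.578125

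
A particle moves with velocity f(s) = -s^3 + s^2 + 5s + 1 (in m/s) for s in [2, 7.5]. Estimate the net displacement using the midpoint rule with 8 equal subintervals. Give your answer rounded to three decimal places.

Δs = (7.5 − 2)/8 = 0.6875.
Midpoints: 2.34375, 3.03125, 3.71875, 4.40625, 5.09375, 5.78125, 6.46875, 7.15625.
f(2.34375) = 174893/32768, f(3.03125) = -82177/32768, f(3.71875) = -589959/32768, f(4.40625) = -1412341/32768, f(5.09375) = -2613211/32768, f(5.78125) = -4256457/32768, f(6.46875) = -6405967/32768, f(7.15625) = -9125629/32768.
Sum = Δs · [f(2.34375) + f(3.03125) + f(3.71875) + ...].
Sum ≈ -510.062.

-510.062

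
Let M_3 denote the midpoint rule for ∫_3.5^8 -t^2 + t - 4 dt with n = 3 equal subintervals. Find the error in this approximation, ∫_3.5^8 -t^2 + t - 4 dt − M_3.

-0.84375

Exact integral: ∫_3.5^8 f(t) dt = -148.5.
M_3 = -147.65625.
Error = -148.5 − (-147.65625) = -0.84375.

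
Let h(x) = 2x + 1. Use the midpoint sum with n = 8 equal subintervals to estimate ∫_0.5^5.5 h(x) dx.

Δx = (5.5 − 0.5)/8 = 0.625.
Midpoints: 0.8125, 1.4375, 2.0625, 2.6875, 3.3125, 3.9375, 4.5625, 5.1875.
h(0.8125) = 2.625, h(1.4375) = 3.875, h(2.0625) = 5.125, h(2.6875) = 6.375, h(3.3125) = 7.625, h(3.9375) = 8.875, h(4.5625) = 10.125, h(5.1875) = 11.375.
Sum = Δx · [h(0.8125) + h(1.4375) + h(2.0625) + ...].
Sum = 35.

35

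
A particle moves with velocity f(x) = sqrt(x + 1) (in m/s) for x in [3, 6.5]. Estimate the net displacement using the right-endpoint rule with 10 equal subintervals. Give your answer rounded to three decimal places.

Δx = (6.5 − 3)/10 = 0.35.
Right endpoints: 3.35, 3.7, 4.05, 4.4, 4.75, 5.1, 5.45, 5.8, 6.15, 6.5.
f(3.35) ≈ 2.086, f(3.7) ≈ 2.168, f(4.05) ≈ 2.247, f(4.4) ≈ 2.324, f(4.75) ≈ 2.398, f(5.1) ≈ 2.470, f(5.45) ≈ 2.540, f(5.8) ≈ 2.608, f(6.15) ≈ 2.674, f(6.5) ≈ 2.739.
Sum = Δx · [f(3.35) + f(3.7) + f(4.05) + ...].
Sum ≈ 8.488.

8.488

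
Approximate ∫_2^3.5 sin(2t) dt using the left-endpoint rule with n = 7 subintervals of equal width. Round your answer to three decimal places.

Δt = (3.5 − 2)/7 = 3/14.
Left endpoints: 2, 31/14, 17/7, 37/14, 20/7, 43/14, 23/7.
f(2) ≈ -0.757, f(31/14) ≈ -0.960, f(17/7) ≈ -0.990, f(37/14) ≈ -0.840, f(20/7) ≈ -0.539, f(43/14) ≈ -0.140, f(23/7) ≈ 0.284.
Sum = Δt · [f(2) + f(31/14) + f(17/7) + ...].
Sum ≈ -0.844.

-0.844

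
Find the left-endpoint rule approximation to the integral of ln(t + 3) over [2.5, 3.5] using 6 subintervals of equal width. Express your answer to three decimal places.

1.777

Δt = (3.5 − 2.5)/6 = 1/6.
Left endpoints: 2.5, 8/3, 17/6, 3, 19/6, 10/3.
f(2.5) ≈ 1.705, f(8/3) ≈ 1.735, f(17/6) ≈ 1.764, f(3) ≈ 1.792, f(19/6) ≈ 1.819, f(10/3) ≈ 1.846.
Sum = Δt · [f(2.5) + f(8/3) + f(17/6) + ...].
Sum ≈ 1.777.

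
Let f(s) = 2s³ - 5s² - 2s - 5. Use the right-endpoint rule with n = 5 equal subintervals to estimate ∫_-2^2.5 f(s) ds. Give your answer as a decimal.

Δs = (2.5 − (-2))/5 = 0.9.
Right endpoints: -1.1, -0.2, 0.7, 1.6, 2.5.
f(-1.1) = -11.512, f(-0.2) = -4.816, f(0.7) = -8.164, f(1.6) = -12.808, f(2.5) = -10.
Sum = Δs · [f(-1.1) + f(-0.2) + f(0.7) + f(1.6) + f(2.5)].
Sum = -42.57.

-42.57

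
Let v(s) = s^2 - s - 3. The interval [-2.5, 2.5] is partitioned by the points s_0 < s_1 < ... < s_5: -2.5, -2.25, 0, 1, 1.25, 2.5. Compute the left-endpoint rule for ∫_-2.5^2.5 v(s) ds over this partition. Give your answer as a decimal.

4.03125

Subinterval widths: 0.25, 2.25, 1, 0.25, 1.25.
Left endpoints: -2.5, -2.25, 0, 1, 1.25.
v(-2.5) = 5.75, v(-2.25) = 4.3125, v(0) = -3, v(1) = -3, v(1.25) = -2.6875.
Sum = Σ Δs_i · v(s_i).
Sum = 4.03125.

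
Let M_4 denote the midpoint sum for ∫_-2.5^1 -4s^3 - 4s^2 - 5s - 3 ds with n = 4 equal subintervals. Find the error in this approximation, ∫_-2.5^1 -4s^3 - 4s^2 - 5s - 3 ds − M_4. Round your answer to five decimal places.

1.11654

Exact integral: ∫_-2.5^1 f(s) ds ≈ 18.5208333.
M_4 ≈ 17.4042969.
Error ≈ 18.5208333 − 17.4042969 ≈ 1.11654.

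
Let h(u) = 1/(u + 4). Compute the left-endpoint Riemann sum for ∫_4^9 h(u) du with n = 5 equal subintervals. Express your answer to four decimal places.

Δu = (9 − 4)/5 = 1.
Left endpoints: 4, 5, 6, 7, 8.
h(4) = 0.125, h(5) = 1/9, h(6) = 0.1, h(7) = 1/11, h(8) = 1/12.
Sum = Δu · [h(4) + h(5) + h(6) + h(7) + h(8)].
Sum ≈ 0.5104.

0.5104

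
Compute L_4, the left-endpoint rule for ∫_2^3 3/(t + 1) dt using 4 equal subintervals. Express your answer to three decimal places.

0.895

Δt = (3 − 2)/4 = 0.25.
Left endpoints: 2, 2.25, 2.5, 2.75.
f(2) = 1, f(2.25) = 12/13, f(2.5) = 6/7, f(2.75) = 0.8.
Sum = Δt · [f(2) + f(2.25) + f(2.5) + f(2.75)].
Sum ≈ 0.895.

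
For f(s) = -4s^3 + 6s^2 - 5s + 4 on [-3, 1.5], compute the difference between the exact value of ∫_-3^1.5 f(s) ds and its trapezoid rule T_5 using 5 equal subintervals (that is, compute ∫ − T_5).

-9.1125

Exact integral: ∫_-3^1.5 f(s) ds = 171.5625.
T_5 = 180.675.
Error = 171.5625 − 180.675 = -9.1125.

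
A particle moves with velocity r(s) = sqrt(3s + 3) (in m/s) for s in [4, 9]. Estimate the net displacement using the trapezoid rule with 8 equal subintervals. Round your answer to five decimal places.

23.60120

Δs = (9 − 4)/8 = 0.625.
r(4) ≈ 3.87298, r(4.625) ≈ 4.10792, r(5.25) ≈ 4.33013, r(5.875) ≈ 4.54148, r(6.5) ≈ 4.74342, r(7.125) ≈ 4.93710, r(7.75) ≈ 5.12348, r(8.375) ≈ 5.30330, r(9) ≈ 5.47723.
T_8 = (Δs/2)·[r(s_0) + 2r(s_1) + ... + 2r(s_{7}) + r(s_8)].
Sum ≈ 23.60120.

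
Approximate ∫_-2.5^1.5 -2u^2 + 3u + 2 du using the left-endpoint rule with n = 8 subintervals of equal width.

-16

Δu = (1.5 − (-2.5))/8 = 0.5.
Left endpoints: -2.5, -2, -1.5, -1, -0.5, 0, 0.5, 1.
f(-2.5) = -18, f(-2) = -12, f(-1.5) = -7, f(-1) = -3, f(-0.5) = 0, f(0) = 2, f(0.5) = 3, f(1) = 3.
Sum = Δu · [f(-2.5) + f(-2) + f(-1.5) + ...].
Sum = -16.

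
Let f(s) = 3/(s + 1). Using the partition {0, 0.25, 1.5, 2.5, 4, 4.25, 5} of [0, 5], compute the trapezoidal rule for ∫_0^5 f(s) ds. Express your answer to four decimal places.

5.5946

Subinterval widths: 0.25, 1.25, 1, 1.5, 0.25, 0.75.
f(0) = 3, f(0.25) = 2.4, f(1.5) = 1.2, f(2.5) = 6/7, f(4) = 0.6, f(4.25) = 4/7, f(5) = 0.5.
On each subinterval the trapezoid contributes (Δs_i/2)·[f(s_{i-1}) + f(s_i)].
Sum ≈ 5.5946.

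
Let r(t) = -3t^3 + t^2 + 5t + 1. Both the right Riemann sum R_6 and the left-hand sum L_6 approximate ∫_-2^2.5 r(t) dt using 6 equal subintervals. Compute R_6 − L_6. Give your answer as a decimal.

R_6 = -17.12109375.
L_6 = 17.47265625.
R_6 − L_6 = -34.59375.

-34.59375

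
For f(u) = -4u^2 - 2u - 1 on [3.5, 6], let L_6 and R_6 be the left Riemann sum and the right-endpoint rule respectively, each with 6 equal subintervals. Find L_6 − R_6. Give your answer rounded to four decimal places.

41.6667

L_6 ≈ -236.539352.
R_6 ≈ -278.206019.
L_6 − R_6 ≈ 41.6667.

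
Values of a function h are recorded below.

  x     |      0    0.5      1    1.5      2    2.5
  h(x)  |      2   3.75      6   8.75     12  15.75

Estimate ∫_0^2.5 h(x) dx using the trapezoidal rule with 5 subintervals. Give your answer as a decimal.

Δx = 0.5.
T_5 = (0.5/2)·[2 + 2·3.75 + 2·6 + 2·8.75 + 2·12 + 15.75] = 19.6875.

19.6875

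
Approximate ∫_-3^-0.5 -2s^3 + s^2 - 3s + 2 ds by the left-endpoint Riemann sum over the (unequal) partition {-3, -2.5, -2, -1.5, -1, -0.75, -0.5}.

Subinterval widths: 0.5, 0.5, 0.5, 0.5, 0.25, 0.25.
Left endpoints: -3, -2.5, -2, -1.5, -1, -0.75.
f(-3) = 74, f(-2.5) = 47, f(-2) = 28, f(-1.5) = 15.5, f(-1) = 8, f(-0.75) = 5.65625.
Sum = Σ Δs_i · f(s_i).
Sum = 85.6640625.

85.6640625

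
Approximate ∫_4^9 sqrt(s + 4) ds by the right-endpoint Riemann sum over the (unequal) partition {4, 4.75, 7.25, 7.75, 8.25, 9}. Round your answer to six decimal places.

Subinterval widths: 0.75, 2.5, 0.5, 0.5, 0.75.
Right endpoints: 4.75, 7.25, 7.75, 8.25, 9.
f(4.75) ≈ 2.958040, f(7.25) ≈ 3.354102, f(7.75) ≈ 3.427827, f(8.25) ≈ 3.500000, f(9) ≈ 3.605551.
Sum = Σ Δs_i · f(s_i).
Sum ≈ 16.771862.

16.771862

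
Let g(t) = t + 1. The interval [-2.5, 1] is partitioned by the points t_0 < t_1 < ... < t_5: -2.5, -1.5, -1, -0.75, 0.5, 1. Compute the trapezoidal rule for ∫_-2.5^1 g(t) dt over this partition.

0.875

Subinterval widths: 1, 0.5, 0.25, 1.25, 0.5.
g(-2.5) = -1.5, g(-1.5) = -0.5, g(-1) = 0, g(-0.75) = 0.25, g(0.5) = 1.5, g(1) = 2.
On each subinterval the trapezoid contributes (Δt_i/2)·[g(t_{i-1}) + g(t_i)].
Sum = 0.875.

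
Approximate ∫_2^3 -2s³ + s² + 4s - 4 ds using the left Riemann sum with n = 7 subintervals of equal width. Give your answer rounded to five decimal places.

Δs = (3 − 2)/7 = 1/7.
Left endpoints: 2, 15/7, 16/7, 17/7, 18/7, 19/7, 20/7.
f(2) = -8, f(15/7) = -3607/343, f(16/7) = -4636/343, f(17/7) = -5843/343, f(18/7) = -7240/343, f(19/7) = -8839/343, f(20/7) = -10652/343.
Sum = Δs · [f(2) + f(15/7) + f(16/7) + ...].
Sum ≈ -18.14286.

-18.14286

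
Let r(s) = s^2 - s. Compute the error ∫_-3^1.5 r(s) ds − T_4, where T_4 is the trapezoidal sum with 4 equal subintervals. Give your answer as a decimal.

Exact integral: ∫_-3^1.5 r(s) ds = 13.5.
T_4 = 14.44921875.
Error = 13.5 − 14.44921875 = -0.94921875.

-0.94921875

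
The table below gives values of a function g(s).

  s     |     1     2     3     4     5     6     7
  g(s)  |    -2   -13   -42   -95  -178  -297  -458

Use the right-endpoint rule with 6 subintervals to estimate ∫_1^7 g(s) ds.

Δs = 1.
Sum = 1·[(-13) + (-42) + (-95) + (-178) + (-297) + (-458)] = -1083.

-1083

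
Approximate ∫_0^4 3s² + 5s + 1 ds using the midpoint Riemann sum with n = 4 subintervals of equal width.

107

Δs = (4 − 0)/4 = 1.
Midpoints: 0.5, 1.5, 2.5, 3.5.
f(0.5) = 4.25, f(1.5) = 15.25, f(2.5) = 32.25, f(3.5) = 55.25.
Sum = Δs · [f(0.5) + f(1.5) + f(2.5) + f(3.5)].
Sum = 107.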